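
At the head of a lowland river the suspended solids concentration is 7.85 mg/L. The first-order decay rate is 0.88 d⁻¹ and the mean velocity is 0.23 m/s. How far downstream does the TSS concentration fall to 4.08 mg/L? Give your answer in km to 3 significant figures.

From C = C₀·e^(−kt), t = ln(C₀/C)/k = ln(7.85/4.08)/0.88 = 0.6544/0.88 = 0.7437 d.
Distance = v·t = 0.23 m/s × 6.425e+04 s = 1.478e+04 m = 14.78 km.

14.8 km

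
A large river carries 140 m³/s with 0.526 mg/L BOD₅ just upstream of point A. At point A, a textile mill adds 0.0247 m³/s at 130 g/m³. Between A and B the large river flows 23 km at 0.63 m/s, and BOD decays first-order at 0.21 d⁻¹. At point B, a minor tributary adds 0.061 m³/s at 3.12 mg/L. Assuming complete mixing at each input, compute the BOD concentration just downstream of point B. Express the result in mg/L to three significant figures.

0.503 mg/L

After input A: C = (140·0.526 + 0.0247·130) / 140 = 0.5488 mg/L.
Over the 23 km reach to input B (t = 3.651e+04 s = 0.4225 d), decay gives C = 0.5488·exp(−0.21·0.4225) = 0.5022 mg/L.
After input B: C = (140·0.5022 + 0.061·3.12) / 140.1 = 0.5034 mg/L.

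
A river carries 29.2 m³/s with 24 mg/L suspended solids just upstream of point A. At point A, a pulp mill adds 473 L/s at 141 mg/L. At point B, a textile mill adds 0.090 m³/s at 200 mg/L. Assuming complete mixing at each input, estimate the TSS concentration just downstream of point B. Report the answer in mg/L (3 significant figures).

26.4 mg/L

473 L/s = 0.473 m³/s.
After input A: C = (29.2·24 + 0.473·141) / 29.67 = 25.87 mg/L.
After input B: C = (29.67·25.87 + 0.09·200) / 29.76 = 26.39 mg/L.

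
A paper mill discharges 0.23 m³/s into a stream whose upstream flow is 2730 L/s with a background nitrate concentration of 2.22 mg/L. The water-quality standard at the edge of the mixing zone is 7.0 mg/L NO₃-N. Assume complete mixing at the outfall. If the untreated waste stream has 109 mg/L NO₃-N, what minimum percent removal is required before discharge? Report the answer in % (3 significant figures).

2730 L/s = 2.73 m³/s.
Mass balance: 7·2.96 = 0.23·Cₑ + 2.73·2.22.
Cₑ = (20.72 − 6.061) / 0.23 = 63.74 mg/L.
Required removal = 1 − 63.74/109 = 41.53 %.

41.5 %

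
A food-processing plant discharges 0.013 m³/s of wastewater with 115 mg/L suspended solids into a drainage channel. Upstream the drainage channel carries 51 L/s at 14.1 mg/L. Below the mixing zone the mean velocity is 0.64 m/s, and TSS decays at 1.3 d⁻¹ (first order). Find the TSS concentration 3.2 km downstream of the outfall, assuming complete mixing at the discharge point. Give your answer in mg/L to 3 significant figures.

51 L/s = 0.051 m³/s.
After complete mixing, C₀ = (0.013·115 + 0.051·14.1) / 0.064 = 34.6 mg/L.
Travel time t = 3200 m / 0.64 m/s = 5000 s = 0.05787 d.
C = 34.6·exp(−1.3·0.05787) = 34.6·0.9275 = 32.09 mg/L.

32.1 mg/L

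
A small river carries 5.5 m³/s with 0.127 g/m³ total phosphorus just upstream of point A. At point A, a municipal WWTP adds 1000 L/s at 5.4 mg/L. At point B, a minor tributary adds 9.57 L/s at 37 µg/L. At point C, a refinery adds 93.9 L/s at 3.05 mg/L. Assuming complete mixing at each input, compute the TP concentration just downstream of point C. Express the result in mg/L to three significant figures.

1000 L/s = 1 m³/s.
After input A: C = (5.5·0.127 + 1·5.4) / 6.5 = 0.9382 mg/L.
9.57 L/s = 0.00957 m³/s.
37 µg/L = 0.037 mg/L.
After input B: C = (6.5·0.9382 + 0.00957·0.037) / 6.51 = 0.9369 mg/L.
93.9 L/s = 0.0939 m³/s.
After input C: C = (6.51·0.9369 + 0.0939·3.05) / 6.603 = 0.967 mg/L.

0.967 mg/L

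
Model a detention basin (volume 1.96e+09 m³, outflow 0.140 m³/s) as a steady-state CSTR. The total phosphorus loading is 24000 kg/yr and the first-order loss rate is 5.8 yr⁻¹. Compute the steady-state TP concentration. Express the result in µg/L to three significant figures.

Outflow Q = 0.140 m³/s × 3.156e+07 s/yr = 4.418e+06 m³/yr.
Steady-state CSTR mass balance: W = Q·C + k·V·C, so C = W/(Q + kV).
Q + kV = 4.418e+06 + 5.8·1.96e+09 = 1.137e+10 m³/yr.
C = 24000/1.137e+10 = 2.11e-06 kg/m³ = 0.00211 mg/L = 2.11 µg/L.

2.11 µg/L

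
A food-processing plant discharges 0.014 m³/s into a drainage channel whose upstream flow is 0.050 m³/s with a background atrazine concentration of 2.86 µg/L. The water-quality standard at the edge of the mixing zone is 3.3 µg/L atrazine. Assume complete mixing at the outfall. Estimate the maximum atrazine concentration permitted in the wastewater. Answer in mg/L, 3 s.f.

0.00487 mg/L

2.86 µg/L = 0.00286 mg/L.
3.3 µg/L = 0.0033 mg/L.
Mass balance: 0.0033·0.064 = 0.014·Cₑ + 0.05·0.00286.
Cₑ = (0.0002112 − 0.000143) / 0.014 = 0.004871 mg/L.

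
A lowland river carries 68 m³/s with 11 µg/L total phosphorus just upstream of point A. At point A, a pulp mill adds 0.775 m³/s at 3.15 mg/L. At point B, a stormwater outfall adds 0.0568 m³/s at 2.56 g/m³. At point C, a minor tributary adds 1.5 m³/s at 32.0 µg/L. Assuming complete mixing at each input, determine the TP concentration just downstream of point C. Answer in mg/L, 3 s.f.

0.0481 mg/L

11 µg/L = 0.011 mg/L.
After input A: C = (68·0.011 + 0.775·3.15) / 68.78 = 0.04637 mg/L.
After input B: C = (68.78·0.04637 + 0.0568·2.56) / 68.83 = 0.04845 mg/L.
32.0 µg/L = 0.032 mg/L.
After input C: C = (68.83·0.04845 + 1.5·0.032) / 70.33 = 0.0481 mg/L.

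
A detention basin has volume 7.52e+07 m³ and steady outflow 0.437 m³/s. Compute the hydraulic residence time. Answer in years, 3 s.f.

5.45 yr

Q = 0.437 m³/s × 3.156e+07 s/yr = 1.379e+07 m³/yr.
Hydraulic residence time τ = V/Q = 7.52e+07/1.379e+07 = 5.453 yr.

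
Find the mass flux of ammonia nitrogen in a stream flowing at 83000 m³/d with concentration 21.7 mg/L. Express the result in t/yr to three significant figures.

83000 m³/d = 0.9606 m³/s.
Mass flux = Q·C = 0.9606 m³/s × 21.7 g/m³ = 20.85 g/s.
= 20.85 g/s × 31.56 = 657.9 t/yr.

658 t/yr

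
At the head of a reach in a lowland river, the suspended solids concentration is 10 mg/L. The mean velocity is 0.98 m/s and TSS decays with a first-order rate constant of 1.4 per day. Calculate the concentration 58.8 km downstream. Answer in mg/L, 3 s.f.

Travel time t = 58.8 km / 0.98 m/s = 5.88e+04/0.98 = 6e+04 s = 0.6944 d.
First-order decay: C = 10·exp(−1.4·0.6944) = 10·0.3782 = 3.782 mg/L.

3.78 mg/L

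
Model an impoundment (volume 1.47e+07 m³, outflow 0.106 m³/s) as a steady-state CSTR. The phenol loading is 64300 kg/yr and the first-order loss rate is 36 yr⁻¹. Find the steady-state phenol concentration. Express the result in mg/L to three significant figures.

Outflow Q = 0.106 m³/s × 3.156e+07 s/yr = 3.345e+06 m³/yr.
Steady-state CSTR mass balance: W = Q·C + k·V·C, so C = W/(Q + kV).
Q + kV = 3.345e+06 + 36·1.47e+07 = 5.325e+08 m³/yr.
C = 64300/5.325e+08 = 0.0001207 kg/m³ = 0.1207 mg/L.

0.121 mg/L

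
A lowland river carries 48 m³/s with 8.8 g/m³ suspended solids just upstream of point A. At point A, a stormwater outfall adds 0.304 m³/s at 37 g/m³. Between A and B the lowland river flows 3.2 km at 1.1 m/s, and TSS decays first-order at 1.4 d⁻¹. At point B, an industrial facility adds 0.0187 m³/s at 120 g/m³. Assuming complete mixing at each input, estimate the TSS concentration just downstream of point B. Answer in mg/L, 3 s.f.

8.61 mg/L

After input A: C = (48·8.8 + 0.304·37) / 48.3 = 8.977 mg/L.
Over the 3.2 km reach to input B (t = 2909 s = 0.03367 d), decay gives C = 8.977·exp(−1.4·0.03367) = 8.564 mg/L.
After input B: C = (48.3·8.564 + 0.0187·120) / 48.32 = 8.607 mg/L.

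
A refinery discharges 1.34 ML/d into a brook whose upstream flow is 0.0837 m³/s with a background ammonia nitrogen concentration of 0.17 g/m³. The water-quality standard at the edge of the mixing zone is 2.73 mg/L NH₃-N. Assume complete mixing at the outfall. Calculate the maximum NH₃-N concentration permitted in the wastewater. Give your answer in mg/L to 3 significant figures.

1.34 ML/d = 0.01551 m³/s.
Mass balance: 2.73·0.09921 = 0.01551·Cₑ + 0.0837·0.17.
Cₑ = (0.2708 − 0.01423) / 0.01551 = 16.55 mg/L.

16.5 mg/L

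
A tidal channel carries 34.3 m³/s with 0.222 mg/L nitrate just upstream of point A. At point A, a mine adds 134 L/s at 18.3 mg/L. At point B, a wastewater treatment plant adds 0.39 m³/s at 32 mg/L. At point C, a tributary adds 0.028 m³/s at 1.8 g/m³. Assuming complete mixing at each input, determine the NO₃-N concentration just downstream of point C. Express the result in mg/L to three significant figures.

0.648 mg/L

134 L/s = 0.134 m³/s.
After input A: C = (34.3·0.222 + 0.134·18.3) / 34.43 = 0.2924 mg/L.
After input B: C = (34.43·0.2924 + 0.39·32) / 34.82 = 0.6475 mg/L.
After input C: C = (34.82·0.6475 + 0.028·1.8) / 34.85 = 0.6484 mg/L.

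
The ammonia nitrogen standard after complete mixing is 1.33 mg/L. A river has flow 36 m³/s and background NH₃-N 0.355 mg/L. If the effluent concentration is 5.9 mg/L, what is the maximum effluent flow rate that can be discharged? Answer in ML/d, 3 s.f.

664 ML/d

Mass balance at complete mixing: C_std·(Q_w + Q_r) = Q_w·C_e + Q_r·C_b.
Rearranging, Q_w = Q_r·(C_std − C_b)/(C_e − C_std) = 36·(1.33 − 0.355) / (5.9 − 1.33) = 7.681 m³/s.
= 663.6 ML/d.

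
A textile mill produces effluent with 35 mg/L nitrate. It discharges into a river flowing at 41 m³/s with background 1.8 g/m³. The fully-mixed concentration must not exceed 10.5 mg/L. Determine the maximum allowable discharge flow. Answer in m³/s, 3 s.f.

14.6 m³/s

Mass balance at complete mixing: C_std·(Q_w + Q_r) = Q_w·C_e + Q_r·C_b.
Rearranging, Q_w = Q_r·(C_std − C_b)/(C_e − C_std) = 41·(10.5 − 1.8) / (35 − 10.5) = 14.56 m³/s.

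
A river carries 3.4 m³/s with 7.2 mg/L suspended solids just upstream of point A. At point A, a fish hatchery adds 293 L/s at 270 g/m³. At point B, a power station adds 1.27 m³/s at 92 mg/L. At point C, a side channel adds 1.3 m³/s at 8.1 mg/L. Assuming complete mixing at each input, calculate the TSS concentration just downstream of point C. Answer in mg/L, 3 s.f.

36.9 mg/L

293 L/s = 0.293 m³/s.
After input A: C = (3.4·7.2 + 0.293·270) / 3.693 = 28.05 mg/L.
After input B: C = (3.693·28.05 + 1.27·92) / 4.963 = 44.41 mg/L.
After input C: C = (4.963·44.41 + 1.3·8.1) / 6.263 = 36.88 mg/L.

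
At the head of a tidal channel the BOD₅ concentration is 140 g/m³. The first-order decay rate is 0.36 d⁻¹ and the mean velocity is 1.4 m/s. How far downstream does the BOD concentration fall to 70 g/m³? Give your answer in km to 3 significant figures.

233 km

From C = C₀·e^(−kt), t = ln(C₀/C)/k = ln(140/70)/0.36 = 0.6931/0.36 = 1.925 d.
Distance = v·t = 1.4 m/s × 1.664e+05 s = 2.329e+05 m = 232.9 km.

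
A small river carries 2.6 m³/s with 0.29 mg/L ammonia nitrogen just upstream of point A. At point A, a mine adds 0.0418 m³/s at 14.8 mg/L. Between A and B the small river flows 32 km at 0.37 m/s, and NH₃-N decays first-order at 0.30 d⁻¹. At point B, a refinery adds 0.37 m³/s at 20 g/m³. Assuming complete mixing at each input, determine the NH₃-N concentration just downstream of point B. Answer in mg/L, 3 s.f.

2.79 mg/L

After input A: C = (2.6·0.29 + 0.0418·14.8) / 2.642 = 0.5196 mg/L.
Over the 32 km reach to input B (t = 8.649e+04 s = 1.001 d), decay gives C = 0.5196·exp(−0.30·1.001) = 0.3848 mg/L.
After input B: C = (2.642·0.3848 + 0.37·20) / 3.012 = 2.795 mg/L.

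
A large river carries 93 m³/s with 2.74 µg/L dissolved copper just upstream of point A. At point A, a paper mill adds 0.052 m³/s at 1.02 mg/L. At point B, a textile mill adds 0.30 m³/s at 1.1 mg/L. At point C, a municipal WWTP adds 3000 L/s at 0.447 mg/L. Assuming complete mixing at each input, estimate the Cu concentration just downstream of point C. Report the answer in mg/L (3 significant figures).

2.74 µg/L = 0.00274 mg/L.
After input A: C = (93·0.00274 + 0.052·1.02) / 93.05 = 0.003308 mg/L.
After input B: C = (93.05·0.003308 + 0.3·1.1) / 93.35 = 0.006833 mg/L.
3000 L/s = 3 m³/s.
After input C: C = (93.35·0.006833 + 3·0.447) / 96.35 = 0.02054 mg/L.

0.0205 mg/L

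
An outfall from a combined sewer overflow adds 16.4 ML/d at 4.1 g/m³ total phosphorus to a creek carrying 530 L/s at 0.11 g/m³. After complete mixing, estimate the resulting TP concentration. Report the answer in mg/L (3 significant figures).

1.16 mg/L

16.4 ML/d = 0.1898 m³/s.
530 L/s = 0.53 m³/s.
By mass balance at complete mixing, C = (0.1898·4.1 + 0.53·0.11) / (0.1898 + 0.53) = 0.8365/0.7198 = 1.162 mg/L.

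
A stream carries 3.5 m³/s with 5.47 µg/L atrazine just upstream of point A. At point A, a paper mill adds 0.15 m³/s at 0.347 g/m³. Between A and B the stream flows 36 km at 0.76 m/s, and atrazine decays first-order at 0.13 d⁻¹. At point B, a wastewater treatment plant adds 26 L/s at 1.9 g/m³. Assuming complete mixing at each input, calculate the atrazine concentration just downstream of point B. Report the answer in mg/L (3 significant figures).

5.47 µg/L = 0.00547 mg/L.
After input A: C = (3.5·0.00547 + 0.15·0.347) / 3.65 = 0.01951 mg/L.
Over the 36 km reach to input B (t = 4.737e+04 s = 0.5482 d), decay gives C = 0.01951·exp(−0.13·0.5482) = 0.01816 mg/L.
26 L/s = 0.026 m³/s.
After input B: C = (3.65·0.01816 + 0.026·1.9) / 3.676 = 0.03147 mg/L.

0.0315 mg/L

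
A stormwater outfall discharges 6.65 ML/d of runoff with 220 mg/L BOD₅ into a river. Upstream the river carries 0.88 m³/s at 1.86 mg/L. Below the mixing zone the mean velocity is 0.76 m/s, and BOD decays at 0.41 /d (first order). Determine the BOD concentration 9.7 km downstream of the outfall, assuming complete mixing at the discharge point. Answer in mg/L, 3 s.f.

18.3 mg/L

6.65 ML/d = 0.07697 m³/s.
After complete mixing, C₀ = (0.07697·220 + 0.88·1.86) / 0.957 = 19.4 mg/L.
Travel time t = 9700 m / 0.76 m/s = 1.276e+04 s = 0.1477 d.
C = 19.4·exp(−0.41·0.1477) = 19.4·0.9412 = 18.26 mg/L.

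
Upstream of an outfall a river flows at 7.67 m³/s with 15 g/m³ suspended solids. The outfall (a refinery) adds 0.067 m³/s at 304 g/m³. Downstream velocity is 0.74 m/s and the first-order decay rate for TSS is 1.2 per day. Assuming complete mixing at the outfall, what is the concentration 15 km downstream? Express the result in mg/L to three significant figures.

13.2 mg/L

After complete mixing, C₀ = (0.067·304 + 7.67·15) / 7.737 = 17.5 mg/L.
Travel time t = 1.5e+04 m / 0.74 m/s = 2.027e+04 s = 0.2346 d.
C = 17.5·exp(−1.2·0.2346) = 17.5·0.7546 = 13.21 mg/L.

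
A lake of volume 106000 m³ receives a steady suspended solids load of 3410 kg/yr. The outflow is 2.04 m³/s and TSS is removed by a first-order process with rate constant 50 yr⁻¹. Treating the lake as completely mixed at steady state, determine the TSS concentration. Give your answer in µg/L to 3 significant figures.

48.9 µg/L

Outflow Q = 2.04 m³/s × 3.156e+07 s/yr = 6.438e+07 m³/yr.
Steady-state CSTR mass balance: W = Q·C + k·V·C, so C = W/(Q + kV).
Q + kV = 6.438e+07 + 50·106000 = 6.968e+07 m³/yr.
C = 3410/6.968e+07 = 4.894e-05 kg/m³ = 0.04894 mg/L = 48.94 µg/L.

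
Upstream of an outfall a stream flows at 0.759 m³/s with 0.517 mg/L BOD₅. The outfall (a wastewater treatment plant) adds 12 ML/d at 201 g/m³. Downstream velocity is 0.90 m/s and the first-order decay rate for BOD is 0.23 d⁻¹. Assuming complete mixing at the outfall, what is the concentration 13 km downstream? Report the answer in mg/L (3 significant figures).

12 ML/d = 0.1389 m³/s.
After complete mixing, C₀ = (0.1389·201 + 0.759·0.517) / 0.8979 = 31.53 mg/L.
Travel time t = 1.3e+04 m / 0.90 m/s = 1.444e+04 s = 0.1672 d.
C = 31.53·exp(−0.23·0.1672) = 31.53·0.9623 = 30.34 mg/L.

30.3 mg/L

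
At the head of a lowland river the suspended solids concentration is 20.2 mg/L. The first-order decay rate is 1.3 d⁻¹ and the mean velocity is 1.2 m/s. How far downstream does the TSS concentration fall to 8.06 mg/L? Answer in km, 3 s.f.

73.3 km

From C = C₀·e^(−kt), t = ln(C₀/C)/k = ln(20.2/8.06)/1.3 = 0.9188/1.3 = 0.7067 d.
Distance = v·t = 1.2 m/s × 6.106e+04 s = 7.328e+04 m = 73.28 km.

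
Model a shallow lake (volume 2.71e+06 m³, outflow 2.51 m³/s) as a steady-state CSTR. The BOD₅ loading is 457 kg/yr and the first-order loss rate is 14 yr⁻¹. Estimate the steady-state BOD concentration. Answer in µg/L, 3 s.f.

3.90 µg/L

Outflow Q = 2.51 m³/s × 3.156e+07 s/yr = 7.921e+07 m³/yr.
Steady-state CSTR mass balance: W = Q·C + k·V·C, so C = W/(Q + kV).
Q + kV = 7.921e+07 + 14·2.71e+06 = 1.171e+08 m³/yr.
C = 457/1.171e+08 = 3.901e-06 kg/m³ = 0.003901 mg/L = 3.901 µg/L.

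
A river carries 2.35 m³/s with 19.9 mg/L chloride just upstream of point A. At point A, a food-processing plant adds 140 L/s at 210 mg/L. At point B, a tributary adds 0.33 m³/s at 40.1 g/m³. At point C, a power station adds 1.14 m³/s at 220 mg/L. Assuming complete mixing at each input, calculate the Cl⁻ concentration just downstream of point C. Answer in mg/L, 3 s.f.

85.9 mg/L

140 L/s = 0.14 m³/s.
After input A: C = (2.35·19.9 + 0.14·210) / 2.49 = 30.59 mg/L.
After input B: C = (2.49·30.59 + 0.33·40.1) / 2.82 = 31.7 mg/L.
After input C: C = (2.82·31.7 + 1.14·220) / 3.96 = 85.91 mg/L.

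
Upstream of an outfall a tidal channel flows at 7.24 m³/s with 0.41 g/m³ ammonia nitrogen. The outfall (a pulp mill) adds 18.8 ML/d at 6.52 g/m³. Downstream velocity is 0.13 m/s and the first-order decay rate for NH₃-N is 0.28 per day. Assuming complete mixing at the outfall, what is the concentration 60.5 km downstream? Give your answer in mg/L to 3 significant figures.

18.8 ML/d = 0.2176 m³/s.
After complete mixing, C₀ = (0.2176·6.52 + 7.24·0.41) / 7.458 = 0.5883 mg/L.
Travel time t = 6.05e+04 m / 0.13 m/s = 4.654e+05 s = 5.386 d.
C = 0.5883·exp(−0.28·5.386) = 0.5883·0.2213 = 0.1302 mg/L.

0.130 mg/L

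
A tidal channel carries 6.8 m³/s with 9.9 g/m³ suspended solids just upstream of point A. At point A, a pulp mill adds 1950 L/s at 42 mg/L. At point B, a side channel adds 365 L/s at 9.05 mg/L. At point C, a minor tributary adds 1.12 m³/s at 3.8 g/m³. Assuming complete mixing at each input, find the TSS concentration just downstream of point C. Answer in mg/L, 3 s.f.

1950 L/s = 1.95 m³/s.
After input A: C = (6.8·9.9 + 1.95·42) / 8.75 = 17.05 mg/L.
365 L/s = 0.365 m³/s.
After input B: C = (8.75·17.05 + 0.365·9.05) / 9.115 = 16.73 mg/L.
After input C: C = (9.115·16.73 + 1.12·3.8) / 10.23 = 15.32 mg/L.

15.3 mg/L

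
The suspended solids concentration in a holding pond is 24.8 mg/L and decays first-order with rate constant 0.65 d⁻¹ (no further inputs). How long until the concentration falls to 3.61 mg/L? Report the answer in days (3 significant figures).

t = ln(C₀/C)/k = ln(24.8/3.61)/0.65 = 1.927/0.65 = 2.965 d.

2.96 d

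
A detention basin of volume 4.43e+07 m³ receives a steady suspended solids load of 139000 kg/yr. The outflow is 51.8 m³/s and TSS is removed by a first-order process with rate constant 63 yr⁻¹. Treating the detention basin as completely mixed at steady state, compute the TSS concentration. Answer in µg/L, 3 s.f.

Outflow Q = 51.8 m³/s × 3.156e+07 s/yr = 1.635e+09 m³/yr.
Steady-state CSTR mass balance: W = Q·C + k·V·C, so C = W/(Q + kV).
Q + kV = 1.635e+09 + 63·4.43e+07 = 4.426e+09 m³/yr.
C = 139000/4.426e+09 = 3.141e-05 kg/m³ = 0.03141 mg/L = 31.41 µg/L.

31.4 µg/L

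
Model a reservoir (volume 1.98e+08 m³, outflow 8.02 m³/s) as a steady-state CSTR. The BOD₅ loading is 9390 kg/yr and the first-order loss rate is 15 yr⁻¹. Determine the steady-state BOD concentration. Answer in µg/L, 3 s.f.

2.91 µg/L

Outflow Q = 8.02 m³/s × 3.156e+07 s/yr = 2.531e+08 m³/yr.
Steady-state CSTR mass balance: W = Q·C + k·V·C, so C = W/(Q + kV).
Q + kV = 2.531e+08 + 15·1.98e+08 = 3.223e+09 m³/yr.
C = 9390/3.223e+09 = 2.913e-06 kg/m³ = 0.002913 mg/L = 2.913 µg/L.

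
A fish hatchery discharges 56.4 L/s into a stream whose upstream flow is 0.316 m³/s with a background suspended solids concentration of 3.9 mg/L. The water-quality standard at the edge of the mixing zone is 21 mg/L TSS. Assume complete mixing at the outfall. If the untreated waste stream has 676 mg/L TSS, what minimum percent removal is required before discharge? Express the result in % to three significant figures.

56.4 L/s = 0.0564 m³/s.
Mass balance: 21·0.3724 = 0.0564·Cₑ + 0.316·3.9.
Cₑ = (7.82 − 1.232) / 0.0564 = 116.8 mg/L.
Required removal = 1 − 116.8/676 = 82.72 %.

82.7 %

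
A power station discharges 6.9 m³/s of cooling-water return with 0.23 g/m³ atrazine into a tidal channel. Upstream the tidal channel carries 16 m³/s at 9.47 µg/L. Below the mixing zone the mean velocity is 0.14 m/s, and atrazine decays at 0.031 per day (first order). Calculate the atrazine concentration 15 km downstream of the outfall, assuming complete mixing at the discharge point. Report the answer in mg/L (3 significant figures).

0.0731 mg/L

9.47 µg/L = 0.00947 mg/L.
After complete mixing, C₀ = (6.9·0.23 + 16·0.00947) / 22.9 = 0.07592 mg/L.
Travel time t = 1.5e+04 m / 0.14 m/s = 1.071e+05 s = 1.24 d.
C = 0.07592·exp(−0.031·1.24) = 0.07592·0.9623 = 0.07305 mg/L.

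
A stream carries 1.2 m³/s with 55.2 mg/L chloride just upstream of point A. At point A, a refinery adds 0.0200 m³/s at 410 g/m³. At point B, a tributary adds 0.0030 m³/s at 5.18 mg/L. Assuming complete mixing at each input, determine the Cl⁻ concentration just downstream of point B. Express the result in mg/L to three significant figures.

60.9 mg/L

After input A: C = (1.2·55.2 + 0.02·410) / 1.22 = 61.02 mg/L.
After input B: C = (1.22·61.02 + 0.003·5.18) / 1.223 = 60.88 mg/L.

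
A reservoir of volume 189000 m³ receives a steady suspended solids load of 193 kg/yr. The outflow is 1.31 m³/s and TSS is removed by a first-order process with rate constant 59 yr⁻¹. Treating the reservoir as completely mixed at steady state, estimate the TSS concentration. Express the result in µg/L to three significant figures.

3.68 µg/L

Outflow Q = 1.31 m³/s × 3.156e+07 s/yr = 4.134e+07 m³/yr.
Steady-state CSTR mass balance: W = Q·C + k·V·C, so C = W/(Q + kV).
Q + kV = 4.134e+07 + 59·189000 = 5.249e+07 m³/yr.
C = 193/5.249e+07 = 3.677e-06 kg/m³ = 0.003677 mg/L = 3.677 µg/L.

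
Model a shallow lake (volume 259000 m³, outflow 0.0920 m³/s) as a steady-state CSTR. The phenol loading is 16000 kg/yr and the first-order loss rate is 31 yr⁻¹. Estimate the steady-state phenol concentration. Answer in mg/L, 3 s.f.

Outflow Q = 0.0920 m³/s × 3.156e+07 s/yr = 2.903e+06 m³/yr.
Steady-state CSTR mass balance: W = Q·C + k·V·C, so C = W/(Q + kV).
Q + kV = 2.903e+06 + 31·259000 = 1.093e+07 m³/yr.
C = 16000/1.093e+07 = 0.001464 kg/m³ = 1.464 mg/L.

1.46 mg/L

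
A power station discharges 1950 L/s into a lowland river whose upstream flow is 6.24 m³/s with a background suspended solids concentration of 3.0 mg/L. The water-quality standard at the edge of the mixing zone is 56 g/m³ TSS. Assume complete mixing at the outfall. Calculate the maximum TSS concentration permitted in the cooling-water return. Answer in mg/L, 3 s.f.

226 mg/L

1950 L/s = 1.95 m³/s.
Mass balance: 56·8.19 = 1.95·Cₑ + 6.24·3.
Cₑ = (458.6 − 18.72) / 1.95 = 225.6 mg/L.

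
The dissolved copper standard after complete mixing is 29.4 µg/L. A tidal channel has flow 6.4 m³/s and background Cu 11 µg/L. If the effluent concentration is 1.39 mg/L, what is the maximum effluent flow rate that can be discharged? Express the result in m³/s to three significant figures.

11 µg/L = 0.011 mg/L.
29.4 µg/L = 0.0294 mg/L.
Mass balance at complete mixing: C_std·(Q_w + Q_r) = Q_w·C_e + Q_r·C_b.
Rearranging, Q_w = Q_r·(C_std − C_b)/(C_e − C_std) = 6.4·(0.0294 − 0.011) / (1.39 − 0.0294) = 0.08655 m³/s.

0.0866 m³/s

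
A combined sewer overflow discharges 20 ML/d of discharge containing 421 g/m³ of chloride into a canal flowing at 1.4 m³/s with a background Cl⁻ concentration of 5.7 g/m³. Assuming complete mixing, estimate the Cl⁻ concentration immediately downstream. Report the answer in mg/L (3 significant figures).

20 ML/d = 0.2315 m³/s.
Conservation of mass across the mixing zone: C = (0.2315·421 + 1.4·5.7) / (0.2315 + 1.4) = 105.4/1.631 = 64.62 mg/L.

64.6 mg/L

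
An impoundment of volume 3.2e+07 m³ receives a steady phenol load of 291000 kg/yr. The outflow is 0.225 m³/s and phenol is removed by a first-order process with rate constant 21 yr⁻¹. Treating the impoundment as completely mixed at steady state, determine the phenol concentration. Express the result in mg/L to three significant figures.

Outflow Q = 0.225 m³/s × 3.156e+07 s/yr = 7.1e+06 m³/yr.
Steady-state CSTR mass balance: W = Q·C + k·V·C, so C = W/(Q + kV).
Q + kV = 7.1e+06 + 21·3.2e+07 = 6.791e+08 m³/yr.
C = 291000/6.791e+08 = 0.0004285 kg/m³ = 0.4285 mg/L.

0.429 mg/L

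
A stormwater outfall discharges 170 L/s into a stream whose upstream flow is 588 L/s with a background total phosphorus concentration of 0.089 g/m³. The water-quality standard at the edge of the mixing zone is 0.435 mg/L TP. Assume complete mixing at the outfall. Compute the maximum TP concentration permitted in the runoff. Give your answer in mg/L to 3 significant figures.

1.63 mg/L

170 L/s = 0.17 m³/s.
588 L/s = 0.588 m³/s.
Mass balance: 0.435·0.758 = 0.17·Cₑ + 0.588·0.089.
Cₑ = (0.3297 − 0.05233) / 0.17 = 1.632 mg/L.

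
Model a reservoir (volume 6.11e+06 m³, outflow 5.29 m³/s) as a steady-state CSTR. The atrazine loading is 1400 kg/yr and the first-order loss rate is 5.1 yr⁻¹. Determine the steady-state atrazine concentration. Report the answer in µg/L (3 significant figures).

7.07 µg/L

Outflow Q = 5.29 m³/s × 3.156e+07 s/yr = 1.669e+08 m³/yr.
Steady-state CSTR mass balance: W = Q·C + k·V·C, so C = W/(Q + kV).
Q + kV = 1.669e+08 + 5.1·6.11e+06 = 1.981e+08 m³/yr.
C = 1400/1.981e+08 = 7.067e-06 kg/m³ = 0.007067 mg/L = 7.067 µg/L.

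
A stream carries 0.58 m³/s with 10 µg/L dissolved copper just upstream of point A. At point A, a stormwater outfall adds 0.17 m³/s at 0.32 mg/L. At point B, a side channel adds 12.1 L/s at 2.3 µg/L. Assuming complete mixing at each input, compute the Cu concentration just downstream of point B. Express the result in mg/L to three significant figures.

0.0790 mg/L

10 µg/L = 0.01 mg/L.
After input A: C = (0.58·0.01 + 0.17·0.32) / 0.75 = 0.08027 mg/L.
12.1 L/s = 0.0121 m³/s.
2.3 µg/L = 0.0023 mg/L.
After input B: C = (0.75·0.08027 + 0.0121·0.0023) / 0.7621 = 0.07903 mg/L.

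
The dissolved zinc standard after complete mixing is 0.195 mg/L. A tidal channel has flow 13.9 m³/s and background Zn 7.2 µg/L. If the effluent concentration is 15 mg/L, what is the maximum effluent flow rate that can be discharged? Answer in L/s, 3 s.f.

176 L/s

7.2 µg/L = 0.0072 mg/L.
Mass balance at complete mixing: C_std·(Q_w + Q_r) = Q_w·C_e + Q_r·C_b.
Rearranging, Q_w = Q_r·(C_std − C_b)/(C_e − C_std) = 13.9·(0.195 − 0.0072) / (15 − 0.195) = 0.1763 m³/s.
= 176.3 L/s.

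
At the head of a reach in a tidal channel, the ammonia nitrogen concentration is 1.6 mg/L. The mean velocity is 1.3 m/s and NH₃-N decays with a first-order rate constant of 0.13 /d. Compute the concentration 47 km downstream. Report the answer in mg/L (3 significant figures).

Travel time t = 47 km / 1.3 m/s = 4.7e+04/1.3 = 3.615e+04 s = 0.4184 d.
First-order decay: C = 1.6·exp(−0.13·0.4184) = 1.6·0.9471 = 1.515 mg/L.

1.52 mg/L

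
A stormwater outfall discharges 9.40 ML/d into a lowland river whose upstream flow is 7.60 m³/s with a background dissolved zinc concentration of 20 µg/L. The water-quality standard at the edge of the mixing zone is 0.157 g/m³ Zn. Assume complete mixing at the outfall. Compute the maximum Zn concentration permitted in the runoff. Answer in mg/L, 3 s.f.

9.73 mg/L

9.40 ML/d = 0.1088 m³/s.
20 µg/L = 0.02 mg/L.
Mass balance: 0.157·7.709 = 0.1088·Cₑ + 7.6·0.02.
Cₑ = (1.21 − 0.152) / 0.1088 = 9.727 mg/L.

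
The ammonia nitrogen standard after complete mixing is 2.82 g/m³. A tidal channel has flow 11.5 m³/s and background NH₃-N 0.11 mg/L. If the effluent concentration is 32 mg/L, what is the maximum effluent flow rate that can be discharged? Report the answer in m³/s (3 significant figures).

Mass balance at complete mixing: C_std·(Q_w + Q_r) = Q_w·C_e + Q_r·C_b.
Rearranging, Q_w = Q_r·(C_std − C_b)/(C_e − C_std) = 11.5·(2.82 − 0.11) / (32 − 2.82) = 1.068 m³/s.

1.07 m³/s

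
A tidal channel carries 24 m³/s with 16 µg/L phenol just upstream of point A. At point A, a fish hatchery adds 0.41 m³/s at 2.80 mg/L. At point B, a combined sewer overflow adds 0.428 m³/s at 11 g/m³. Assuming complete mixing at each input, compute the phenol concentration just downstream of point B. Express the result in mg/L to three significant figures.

16 µg/L = 0.016 mg/L.
After input A: C = (24·0.016 + 0.41·2.8) / 24.41 = 0.06276 mg/L.
After input B: C = (24.41·0.06276 + 0.428·11) / 24.84 = 0.2512 mg/L.

0.251 mg/L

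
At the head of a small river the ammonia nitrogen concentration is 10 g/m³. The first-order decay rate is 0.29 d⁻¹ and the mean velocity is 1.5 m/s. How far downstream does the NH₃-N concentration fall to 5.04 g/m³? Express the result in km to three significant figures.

From C = C₀·e^(−kt), t = ln(C₀/C)/k = ln(10/5.04)/0.29 = 0.6852/0.29 = 2.363 d.
Distance = v·t = 1.5 m/s × 2.041e+05 s = 3.062e+05 m = 306.2 km.

306 km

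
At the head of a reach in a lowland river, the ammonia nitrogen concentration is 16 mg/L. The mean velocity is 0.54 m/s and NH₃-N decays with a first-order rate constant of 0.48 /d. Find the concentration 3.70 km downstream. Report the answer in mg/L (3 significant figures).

15.4 mg/L

Travel time t = 3.70 km / 0.54 m/s = 3700/0.54 = 6852 s = 0.0793 d.
First-order decay: C = 16·exp(−0.48·0.0793) = 16·0.9626 = 15.4 mg/L.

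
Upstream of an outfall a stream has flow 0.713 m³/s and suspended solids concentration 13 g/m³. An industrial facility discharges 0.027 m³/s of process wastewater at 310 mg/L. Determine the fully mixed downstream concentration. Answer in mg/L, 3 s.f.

23.8 mg/L

Flow-weighted mixing gives C = (0.027·310 + 0.713·13) / (0.027 + 0.713) = 17.64/0.74 = 23.84 mg/L.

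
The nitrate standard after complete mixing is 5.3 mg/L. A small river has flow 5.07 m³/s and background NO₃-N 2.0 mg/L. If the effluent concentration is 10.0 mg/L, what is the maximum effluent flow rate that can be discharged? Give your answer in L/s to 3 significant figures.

Mass balance at complete mixing: C_std·(Q_w + Q_r) = Q_w·C_e + Q_r·C_b.
Rearranging, Q_w = Q_r·(C_std − C_b)/(C_e − C_std) = 5.07·(5.3 − 2) / (10 − 5.3) = 3.56 m³/s.
= 3560 L/s.

3560 L/s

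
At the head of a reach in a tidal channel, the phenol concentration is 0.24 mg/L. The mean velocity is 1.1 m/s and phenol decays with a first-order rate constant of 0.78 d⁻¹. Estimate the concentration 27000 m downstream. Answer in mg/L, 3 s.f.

Travel time t = 27000 m / 1.1 m/s = 2.7e+04/1.1 = 2.455e+04 s = 0.2841 d.
First-order decay: C = 0.24·exp(−0.78·0.2841) = 0.24·0.8012 = 0.1923 mg/L.

0.192 mg/L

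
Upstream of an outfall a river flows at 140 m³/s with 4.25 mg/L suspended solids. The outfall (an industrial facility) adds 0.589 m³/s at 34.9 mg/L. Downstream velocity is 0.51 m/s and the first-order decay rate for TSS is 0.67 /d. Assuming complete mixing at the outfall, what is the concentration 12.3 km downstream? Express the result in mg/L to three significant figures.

3.63 mg/L

After complete mixing, C₀ = (0.589·34.9 + 140·4.25) / 140.6 = 4.378 mg/L.
Travel time t = 1.23e+04 m / 0.51 m/s = 2.412e+04 s = 0.2791 d.
C = 4.378·exp(−0.67·0.2791) = 4.378·0.8294 = 3.632 mg/L.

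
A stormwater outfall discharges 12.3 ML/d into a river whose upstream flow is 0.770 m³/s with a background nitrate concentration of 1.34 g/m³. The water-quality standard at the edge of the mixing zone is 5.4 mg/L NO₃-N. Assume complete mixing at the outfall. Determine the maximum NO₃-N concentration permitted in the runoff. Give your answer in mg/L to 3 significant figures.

27.4 mg/L

12.3 ML/d = 0.1424 m³/s.
Mass balance: 5.4·0.9124 = 0.1424·Cₑ + 0.77·1.34.
Cₑ = (4.927 − 1.032) / 0.1424 = 27.36 mg/L.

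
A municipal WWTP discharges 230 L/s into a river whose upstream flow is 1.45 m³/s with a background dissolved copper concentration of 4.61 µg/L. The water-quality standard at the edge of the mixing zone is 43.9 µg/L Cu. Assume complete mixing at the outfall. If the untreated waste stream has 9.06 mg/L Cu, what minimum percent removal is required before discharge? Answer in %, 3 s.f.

96.8 %

230 L/s = 0.23 m³/s.
4.61 µg/L = 0.00461 mg/L.
43.9 µg/L = 0.0439 mg/L.
Mass balance: 0.0439·1.68 = 0.23·Cₑ + 1.45·0.00461.
Cₑ = (0.07375 − 0.006685) / 0.23 = 0.2916 mg/L.
Required removal = 1 − 0.2916/9.06 = 96.78 %.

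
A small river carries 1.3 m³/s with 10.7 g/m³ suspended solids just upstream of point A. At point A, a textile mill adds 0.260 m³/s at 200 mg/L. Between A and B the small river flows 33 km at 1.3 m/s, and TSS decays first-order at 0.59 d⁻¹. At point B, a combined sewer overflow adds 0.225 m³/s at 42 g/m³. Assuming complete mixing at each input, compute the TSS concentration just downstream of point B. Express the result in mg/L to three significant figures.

36.3 mg/L

After input A: C = (1.3·10.7 + 0.26·200) / 1.56 = 42.25 mg/L.
Over the 33 km reach to input B (t = 2.538e+04 s = 0.2938 d), decay gives C = 42.25·exp(−0.59·0.2938) = 35.53 mg/L.
After input B: C = (1.56·35.53 + 0.225·42) / 1.785 = 36.34 mg/L.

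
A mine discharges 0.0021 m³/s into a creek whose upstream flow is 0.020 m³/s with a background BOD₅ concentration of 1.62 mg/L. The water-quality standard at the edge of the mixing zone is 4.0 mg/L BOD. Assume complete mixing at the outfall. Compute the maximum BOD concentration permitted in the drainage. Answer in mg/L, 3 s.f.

26.7 mg/L

Mass balance: 4·0.0221 = 0.0021·Cₑ + 0.02·1.62.
Cₑ = (0.0884 − 0.0324) / 0.0021 = 26.67 mg/L.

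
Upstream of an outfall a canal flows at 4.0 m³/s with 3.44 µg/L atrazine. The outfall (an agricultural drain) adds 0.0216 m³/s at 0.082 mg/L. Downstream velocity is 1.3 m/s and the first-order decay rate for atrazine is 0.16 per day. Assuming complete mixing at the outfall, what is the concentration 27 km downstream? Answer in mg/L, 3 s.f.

0.00372 mg/L

3.44 µg/L = 0.00344 mg/L.
After complete mixing, C₀ = (0.0216·0.082 + 4·0.00344) / 4.022 = 0.003862 mg/L.
Travel time t = 2.7e+04 m / 1.3 m/s = 2.077e+04 s = 0.2404 d.
C = 0.003862·exp(−0.16·0.2404) = 0.003862·0.9623 = 0.003716 mg/L.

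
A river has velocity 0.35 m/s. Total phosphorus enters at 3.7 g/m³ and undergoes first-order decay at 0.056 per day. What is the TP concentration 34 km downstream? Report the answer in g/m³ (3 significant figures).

3.47 g/m³

Travel time t = 34 km / 0.35 m/s = 3.4e+04/0.35 = 9.714e+04 s = 1.124 d.
First-order decay: C = 3.7·exp(−0.056·1.124) = 3.7·0.939 = 3.474 g/m³.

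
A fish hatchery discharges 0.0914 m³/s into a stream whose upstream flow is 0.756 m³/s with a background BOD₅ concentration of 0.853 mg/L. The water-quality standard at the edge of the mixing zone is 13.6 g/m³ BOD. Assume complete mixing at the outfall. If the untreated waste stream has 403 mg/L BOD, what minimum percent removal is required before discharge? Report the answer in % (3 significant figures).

Mass balance: 13.6·0.8474 = 0.0914·Cₑ + 0.756·0.853.
Cₑ = (11.52 − 0.6449) / 0.0914 = 119 mg/L.
Required removal = 1 − 119/403 = 70.46 %.

70.5 %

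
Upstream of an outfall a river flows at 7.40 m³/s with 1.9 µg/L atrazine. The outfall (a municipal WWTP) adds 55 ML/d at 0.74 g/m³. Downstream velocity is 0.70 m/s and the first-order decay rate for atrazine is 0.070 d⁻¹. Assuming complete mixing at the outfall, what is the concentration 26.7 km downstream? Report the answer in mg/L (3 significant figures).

0.0585 mg/L

55 ML/d = 0.6366 m³/s.
1.9 µg/L = 0.0019 mg/L.
After complete mixing, C₀ = (0.6366·0.74 + 7.4·0.0019) / 8.037 = 0.06036 mg/L.
Travel time t = 2.67e+04 m / 0.70 m/s = 3.814e+04 s = 0.4415 d.
C = 0.06036·exp(−0.070·0.4415) = 0.06036·0.9696 = 0.05853 mg/L.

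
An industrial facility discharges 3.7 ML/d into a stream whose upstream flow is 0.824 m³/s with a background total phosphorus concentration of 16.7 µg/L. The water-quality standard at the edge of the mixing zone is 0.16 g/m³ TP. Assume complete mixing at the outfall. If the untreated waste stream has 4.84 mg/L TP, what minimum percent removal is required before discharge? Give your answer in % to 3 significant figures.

39.7 %

3.7 ML/d = 0.04282 m³/s.
16.7 µg/L = 0.0167 mg/L.
Mass balance: 0.16·0.8668 = 0.04282·Cₑ + 0.824·0.0167.
Cₑ = (0.1387 − 0.01376) / 0.04282 = 2.917 mg/L.
Required removal = 1 − 2.917/4.84 = 39.73 %.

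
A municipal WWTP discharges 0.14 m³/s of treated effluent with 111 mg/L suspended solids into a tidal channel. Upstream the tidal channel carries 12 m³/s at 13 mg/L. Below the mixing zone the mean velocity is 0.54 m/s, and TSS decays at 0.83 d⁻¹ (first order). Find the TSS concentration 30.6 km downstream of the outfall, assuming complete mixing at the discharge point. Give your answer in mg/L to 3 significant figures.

After complete mixing, C₀ = (0.14·111 + 12·13) / 12.14 = 14.13 mg/L.
Travel time t = 3.06e+04 m / 0.54 m/s = 5.667e+04 s = 0.6559 d.
C = 14.13·exp(−0.83·0.6559) = 14.13·0.5802 = 8.198 mg/L.

8.20 mg/L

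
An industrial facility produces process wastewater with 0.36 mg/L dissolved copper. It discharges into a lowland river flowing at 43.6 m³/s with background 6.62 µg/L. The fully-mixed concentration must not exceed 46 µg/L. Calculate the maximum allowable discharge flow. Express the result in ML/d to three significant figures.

472 ML/d

6.62 µg/L = 0.00662 mg/L.
46 µg/L = 0.046 mg/L.
Mass balance at complete mixing: C_std·(Q_w + Q_r) = Q_w·C_e + Q_r·C_b.
Rearranging, Q_w = Q_r·(C_std − C_b)/(C_e − C_std) = 43.6·(0.046 − 0.00662) / (0.36 − 0.046) = 5.468 m³/s.
= 472.4 ML/d.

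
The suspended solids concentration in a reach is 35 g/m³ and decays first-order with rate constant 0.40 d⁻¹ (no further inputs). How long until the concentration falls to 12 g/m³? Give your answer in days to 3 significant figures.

t = ln(C₀/C)/k = ln(35/12)/0.40 = 1.07/0.40 = 2.676 d.

2.68 d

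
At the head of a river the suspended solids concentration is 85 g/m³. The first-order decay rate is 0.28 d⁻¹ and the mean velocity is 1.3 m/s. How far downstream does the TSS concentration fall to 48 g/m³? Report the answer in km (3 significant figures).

229 km

From C = C₀·e^(−kt), t = ln(C₀/C)/k = ln(85/48)/0.28 = 0.5715/0.28 = 2.041 d.
Distance = v·t = 1.3 m/s × 1.763e+05 s = 2.292e+05 m = 229.2 km.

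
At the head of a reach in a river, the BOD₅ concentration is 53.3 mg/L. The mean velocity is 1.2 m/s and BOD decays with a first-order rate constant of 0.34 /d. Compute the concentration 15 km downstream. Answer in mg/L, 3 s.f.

Travel time t = 15 km / 1.2 m/s = 1.5e+04/1.2 = 1.25e+04 s = 0.1447 d.
First-order decay: C = 53.3·exp(−0.34·0.1447) = 53.3·0.952 = 50.74 mg/L.

50.7 mg/L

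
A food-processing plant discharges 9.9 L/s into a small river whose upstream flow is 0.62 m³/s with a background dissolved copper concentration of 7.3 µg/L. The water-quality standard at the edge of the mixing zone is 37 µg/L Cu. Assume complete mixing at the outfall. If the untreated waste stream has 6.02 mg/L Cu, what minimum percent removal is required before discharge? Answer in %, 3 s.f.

68.5 %

9.9 L/s = 0.0099 m³/s.
7.3 µg/L = 0.0073 mg/L.
37 µg/L = 0.037 mg/L.
Mass balance: 0.037·0.6299 = 0.0099·Cₑ + 0.62·0.0073.
Cₑ = (0.02331 − 0.004526) / 0.0099 = 1.897 mg/L.
Required removal = 1 − 1.897/6.02 = 68.49 %.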